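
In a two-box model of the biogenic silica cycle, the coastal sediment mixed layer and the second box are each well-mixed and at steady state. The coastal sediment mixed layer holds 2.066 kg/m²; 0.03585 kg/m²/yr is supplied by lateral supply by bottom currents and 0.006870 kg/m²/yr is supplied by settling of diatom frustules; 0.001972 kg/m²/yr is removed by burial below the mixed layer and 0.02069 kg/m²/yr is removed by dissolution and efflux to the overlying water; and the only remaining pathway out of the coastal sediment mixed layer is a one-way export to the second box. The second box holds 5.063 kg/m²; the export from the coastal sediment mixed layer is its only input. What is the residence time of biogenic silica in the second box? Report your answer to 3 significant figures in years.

Balance the coastal sediment mixed layer: ΣF_in = 0.03585 + 0.006870 = 0.042720 kg/m²/yr.
Export to the second box = ΣF_in − (0.001972 + 0.02069) = 0.020058 kg/m²/yr.
At steady state the output of the second box equals its input, 0.020058 kg/m²/yr.
τ = M / F = 5.063 / 0.020058 = 252.4 yr.

252 yr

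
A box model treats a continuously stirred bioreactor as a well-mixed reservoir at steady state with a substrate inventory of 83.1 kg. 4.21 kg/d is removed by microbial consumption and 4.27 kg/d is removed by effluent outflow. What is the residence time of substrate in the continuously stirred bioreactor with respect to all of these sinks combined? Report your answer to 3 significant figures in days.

Total removal flux = 4.21 + 4.27 = 8.4800 kg/d.
τ = M / ΣF_out = 83.1 / 8.4800 = 9.800 d.

9.80 d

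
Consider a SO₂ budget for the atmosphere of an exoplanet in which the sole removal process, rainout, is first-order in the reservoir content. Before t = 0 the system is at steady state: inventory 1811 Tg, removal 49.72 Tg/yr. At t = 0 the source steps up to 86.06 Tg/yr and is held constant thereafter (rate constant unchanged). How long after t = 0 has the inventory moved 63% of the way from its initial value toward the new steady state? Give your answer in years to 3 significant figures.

36.2 yr

τ = M₀/F₀ = 1811/49.72 = 36.42 yr.
The remaining gap fraction is e^(−t/τ); 63% covered ⇒ e^(−t/τ) = 0.370.
t = −τ ln(0.370) = 36.42 × 0.9943 = 36.21 yr.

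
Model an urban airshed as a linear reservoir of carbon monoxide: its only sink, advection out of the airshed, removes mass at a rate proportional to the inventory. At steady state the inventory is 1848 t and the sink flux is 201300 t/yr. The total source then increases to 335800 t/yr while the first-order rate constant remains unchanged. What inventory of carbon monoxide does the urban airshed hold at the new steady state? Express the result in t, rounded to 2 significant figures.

3100 t

Rate constant k = F/M = 201300 / 1848 = 108.9 yr⁻¹.
At the new steady state, source = k·M_new ⇒ M_new = 335800 / 108.9 = 3083 t.
(Equivalently M_new = M × F_new/F_old = 1848 × 335800/201300.)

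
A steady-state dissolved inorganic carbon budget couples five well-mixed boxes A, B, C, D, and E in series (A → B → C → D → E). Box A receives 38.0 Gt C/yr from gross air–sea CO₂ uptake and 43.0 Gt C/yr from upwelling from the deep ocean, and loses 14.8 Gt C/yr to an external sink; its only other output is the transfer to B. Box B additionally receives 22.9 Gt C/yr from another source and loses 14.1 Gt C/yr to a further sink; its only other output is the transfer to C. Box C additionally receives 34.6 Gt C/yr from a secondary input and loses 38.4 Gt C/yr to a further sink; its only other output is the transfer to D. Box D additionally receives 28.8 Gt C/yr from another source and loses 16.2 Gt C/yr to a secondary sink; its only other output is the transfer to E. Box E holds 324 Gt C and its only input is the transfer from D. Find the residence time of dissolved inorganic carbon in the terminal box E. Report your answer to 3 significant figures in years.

Box A: F(A→B) = (38.0 + 43.0) − 14.8 = 66.200 Gt C/yr.
Box B: F(B→C) = (66.200 + 22.9) − 14.1 = 75.000 Gt C/yr.
Box C: F(C→D) = (75.000 + 34.6) − 38.4 = 71.200 Gt C/yr.
Box D: F(D→E) = (71.200 + 28.8) − 16.2 = 83.800 Gt C/yr.
Box E throughput = its input = 83.800 Gt C/yr; τ = 324 / 83.800 = 3.866 yr.

3.87 yr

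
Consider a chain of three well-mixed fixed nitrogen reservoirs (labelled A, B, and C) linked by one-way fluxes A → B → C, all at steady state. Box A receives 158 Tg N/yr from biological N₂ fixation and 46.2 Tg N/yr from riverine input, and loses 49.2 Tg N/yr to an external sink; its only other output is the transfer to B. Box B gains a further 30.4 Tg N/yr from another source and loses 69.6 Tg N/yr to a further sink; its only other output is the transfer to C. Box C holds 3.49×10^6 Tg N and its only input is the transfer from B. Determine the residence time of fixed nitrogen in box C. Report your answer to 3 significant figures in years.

30100 yr

Box A: F(A→B) = (158 + 46.2) − 49.2 = 155.00 Tg N/yr.
Box B: F(B→C) = (155.00 + 30.4) − 69.6 = 115.80 Tg N/yr.
Box C throughput = its input = 115.80 Tg N/yr; τ = 3.49×10^6 / 115.80 = 30140 yr.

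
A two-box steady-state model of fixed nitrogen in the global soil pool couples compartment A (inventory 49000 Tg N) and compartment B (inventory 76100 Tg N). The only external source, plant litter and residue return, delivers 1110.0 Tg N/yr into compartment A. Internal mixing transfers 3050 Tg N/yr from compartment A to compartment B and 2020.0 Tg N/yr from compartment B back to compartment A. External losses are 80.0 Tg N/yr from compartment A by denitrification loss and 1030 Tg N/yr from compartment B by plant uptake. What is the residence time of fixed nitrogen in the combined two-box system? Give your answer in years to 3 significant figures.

113 yr

Treat the two boxes together as one reservoir: the mixing fluxes between them are internal recycling, so τ = ΣM / Σ(external losses).
M_total = 49000 + 76100 = 125100 Tg N.
ΣF_external_out = 80.0 + 1030 = 1110.0 Tg N/yr.
τ = M_total / ΣF_ext = 125100 / 1110.0 = 112.7 yr.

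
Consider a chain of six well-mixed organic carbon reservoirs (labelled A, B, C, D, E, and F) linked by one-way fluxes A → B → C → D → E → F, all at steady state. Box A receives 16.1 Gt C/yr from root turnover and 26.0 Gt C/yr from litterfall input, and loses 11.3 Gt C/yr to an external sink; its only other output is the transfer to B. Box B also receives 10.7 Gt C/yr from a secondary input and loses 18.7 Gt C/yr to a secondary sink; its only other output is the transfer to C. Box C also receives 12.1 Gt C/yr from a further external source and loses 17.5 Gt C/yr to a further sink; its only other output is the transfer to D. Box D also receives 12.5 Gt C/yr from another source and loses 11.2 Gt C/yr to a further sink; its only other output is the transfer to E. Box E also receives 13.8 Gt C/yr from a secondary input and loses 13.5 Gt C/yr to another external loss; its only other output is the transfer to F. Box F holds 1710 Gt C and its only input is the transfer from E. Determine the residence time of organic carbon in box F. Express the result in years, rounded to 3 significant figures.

Box A: F(A→B) = (16.1 + 26.0) − 11.3 = 30.800 Gt C/yr.
Box B: F(B→C) = (30.800 + 10.7) − 18.7 = 22.800 Gt C/yr.
Box C: F(C→D) = (22.800 + 12.1) − 17.5 = 17.400 Gt C/yr.
Box D: F(D→E) = (17.400 + 12.5) − 11.2 = 18.700 Gt C/yr.
Box E: F(E→F) = (18.700 + 13.8) − 13.5 = 19.000 Gt C/yr.
Box F throughput = its input = 19.000 Gt C/yr; τ = 1710 / 19.000 = 90.00 yr.

90.0 yr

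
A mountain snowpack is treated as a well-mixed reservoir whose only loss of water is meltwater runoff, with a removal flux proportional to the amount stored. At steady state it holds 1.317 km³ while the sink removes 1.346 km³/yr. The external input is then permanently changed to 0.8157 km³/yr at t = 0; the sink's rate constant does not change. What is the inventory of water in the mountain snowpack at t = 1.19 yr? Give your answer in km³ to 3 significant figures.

0.952 km³

The sink rate constant is k = F₀/M₀ = 1.346/1.317 = 1.022 yr⁻¹.
Solving dM/dt = F₁ − kM with M(0) = M₀ gives M(t) = F₁/k + (M₀ − F₁/k)·e^(−kt).
F₁/k = 0.8157/1.022 = 0.79813 km³; kt = 1.022 × 1.19 = 1.216, e^(−kt) = 0.2964.
M(1.19) = 0.79813 + (1.317 − 0.79813) × 0.2964 = 0.79813 + 0.1538 = 0.95190 km³.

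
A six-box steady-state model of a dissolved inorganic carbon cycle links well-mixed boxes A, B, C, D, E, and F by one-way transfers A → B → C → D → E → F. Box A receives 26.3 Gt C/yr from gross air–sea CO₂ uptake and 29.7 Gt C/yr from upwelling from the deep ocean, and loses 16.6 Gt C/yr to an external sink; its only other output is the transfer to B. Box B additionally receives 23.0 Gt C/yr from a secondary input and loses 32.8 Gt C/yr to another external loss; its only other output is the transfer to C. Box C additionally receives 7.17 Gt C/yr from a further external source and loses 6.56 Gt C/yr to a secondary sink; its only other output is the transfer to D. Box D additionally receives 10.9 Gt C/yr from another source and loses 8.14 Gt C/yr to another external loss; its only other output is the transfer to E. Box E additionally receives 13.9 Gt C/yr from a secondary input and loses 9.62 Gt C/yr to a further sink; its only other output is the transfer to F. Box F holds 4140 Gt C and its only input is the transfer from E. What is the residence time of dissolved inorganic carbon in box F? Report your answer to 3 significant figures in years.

111 yr

Box A: F(A→B) = (26.3 + 29.7) − 16.6 = 39.400 Gt C/yr.
Box B: F(B→C) = (39.400 + 23.0) − 32.8 = 29.600 Gt C/yr.
Box C: F(C→D) = (29.600 + 7.17) − 6.56 = 30.210 Gt C/yr.
Box D: F(D→E) = (30.210 + 10.9) − 8.14 = 32.970 Gt C/yr.
Box E: F(E→F) = (32.970 + 13.9) − 9.62 = 37.250 Gt C/yr.
Box F throughput = its input = 37.250 Gt C/yr; τ = 4140 / 37.250 = 111.1 yr.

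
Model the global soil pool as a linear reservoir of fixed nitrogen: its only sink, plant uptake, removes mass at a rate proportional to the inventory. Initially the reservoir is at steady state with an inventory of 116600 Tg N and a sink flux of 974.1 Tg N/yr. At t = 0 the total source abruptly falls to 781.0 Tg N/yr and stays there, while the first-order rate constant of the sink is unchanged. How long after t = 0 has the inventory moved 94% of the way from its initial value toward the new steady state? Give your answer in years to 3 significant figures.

τ = M₀/F₀ = 116600/974.1 = 119.7 yr.
The remaining gap fraction is e^(−t/τ); 94% covered ⇒ e^(−t/τ) = 0.0600.
t = −τ ln(0.0600) = 119.7 × 2.813 = 336.8 yr.

337 yr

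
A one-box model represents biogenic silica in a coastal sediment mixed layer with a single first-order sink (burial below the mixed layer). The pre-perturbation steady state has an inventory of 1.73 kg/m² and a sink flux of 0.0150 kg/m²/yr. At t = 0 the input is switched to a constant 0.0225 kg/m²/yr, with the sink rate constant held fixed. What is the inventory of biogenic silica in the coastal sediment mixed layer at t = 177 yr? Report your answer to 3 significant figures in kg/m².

2.41 kg/m²

Residence time τ = M₀/F₀ = 115.3 yr. The eventual steady state is M_∞ = M₀·(F₁/F₀) = 1.73 × 0.0225/0.0150 = 2.5950 kg/m².
The anomaly ΔM(t) = M(t) − M_∞ decays as ΔM₀·e^(−t/τ) with ΔM₀ = 1.73 − 2.5950 = −0.8650 kg/m².
At t = 177 yr, e^(−t/τ) = e^(−1.535) = 0.2155, so ΔM = −0.1864 kg/m² and M = 2.5950 − 0.1864 = 2.4086 kg/m².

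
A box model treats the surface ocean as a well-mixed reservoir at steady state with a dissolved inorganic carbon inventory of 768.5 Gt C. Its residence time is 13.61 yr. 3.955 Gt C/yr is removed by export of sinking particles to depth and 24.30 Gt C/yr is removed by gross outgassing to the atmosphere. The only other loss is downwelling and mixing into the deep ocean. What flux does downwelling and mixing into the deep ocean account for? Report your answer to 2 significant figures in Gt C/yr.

28 Gt C/yr

Total removal F = M/τ = 768.5 / 13.61 = 56.47 Gt C/yr.
Downwelling and mixing into the deep ocean = F − (3.955 + 24.30) = 56.47 − 28.26 = 28.21 Gt C/yr.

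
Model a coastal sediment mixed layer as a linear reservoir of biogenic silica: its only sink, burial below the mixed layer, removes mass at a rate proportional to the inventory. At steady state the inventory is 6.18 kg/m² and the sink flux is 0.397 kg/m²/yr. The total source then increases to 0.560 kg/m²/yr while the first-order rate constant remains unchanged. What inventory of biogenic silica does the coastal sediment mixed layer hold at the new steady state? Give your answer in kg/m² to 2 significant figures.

8.7 kg/m²

Rate constant k = F/M = 0.397 / 6.18 = 0.06424 yr⁻¹.
At the new steady state, source = k·M_new ⇒ M_new = 0.560 / 0.06424 = 8.717 kg/m².
(Equivalently M_new = M × F_new/F_old = 6.18 × 0.560/0.397.)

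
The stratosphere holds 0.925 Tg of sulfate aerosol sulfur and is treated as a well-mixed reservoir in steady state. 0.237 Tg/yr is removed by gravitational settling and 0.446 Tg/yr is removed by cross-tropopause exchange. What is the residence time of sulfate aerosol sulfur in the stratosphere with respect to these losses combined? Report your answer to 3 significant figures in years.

Total removal = 0.2370 + 0.4460 = 0.68300 Tg/yr.
τ = M / ΣF_out = 0.925 / 0.68300 = 1.354 yr.

1.35 yr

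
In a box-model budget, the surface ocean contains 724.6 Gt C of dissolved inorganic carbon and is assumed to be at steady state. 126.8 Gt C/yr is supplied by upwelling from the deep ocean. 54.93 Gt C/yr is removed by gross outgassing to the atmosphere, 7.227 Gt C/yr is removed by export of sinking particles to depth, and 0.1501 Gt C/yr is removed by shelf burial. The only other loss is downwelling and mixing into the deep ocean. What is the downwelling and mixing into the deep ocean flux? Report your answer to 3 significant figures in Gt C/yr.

64.5 Gt C/yr

At steady state ΣF_in = ΣF_out.
ΣF_in = 126.80 Gt C/yr.
Downwelling and mixing into the deep ocean flux = ΣF_in − (54.93 + 7.227 + 0.1501) = 126.80 − 62.31 = 64.49 Gt C/yr.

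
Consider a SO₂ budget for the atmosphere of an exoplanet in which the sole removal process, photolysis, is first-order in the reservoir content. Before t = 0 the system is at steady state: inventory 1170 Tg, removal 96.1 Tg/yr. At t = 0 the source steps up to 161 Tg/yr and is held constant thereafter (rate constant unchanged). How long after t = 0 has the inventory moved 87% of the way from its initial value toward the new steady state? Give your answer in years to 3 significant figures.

τ = M₀/F₀ = 1170/96.1 = 12.17 yr.
The remaining gap fraction is e^(−t/τ); 87% covered ⇒ e^(−t/τ) = 0.130.
t = −τ ln(0.130) = 12.17 × 2.040 = 24.84 yr.

24.8 yr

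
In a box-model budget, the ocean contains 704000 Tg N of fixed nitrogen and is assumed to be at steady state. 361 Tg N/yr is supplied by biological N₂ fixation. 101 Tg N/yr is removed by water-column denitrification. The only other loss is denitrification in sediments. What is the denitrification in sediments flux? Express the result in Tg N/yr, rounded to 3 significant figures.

At steady state ΣF_in = ΣF_out.
ΣF_in = 361.00 Tg N/yr.
Denitrification in sediments flux = ΣF_in − (101) = 361.00 − 101.0 = 260.0 Tg N/yr.

260 Tg N/yr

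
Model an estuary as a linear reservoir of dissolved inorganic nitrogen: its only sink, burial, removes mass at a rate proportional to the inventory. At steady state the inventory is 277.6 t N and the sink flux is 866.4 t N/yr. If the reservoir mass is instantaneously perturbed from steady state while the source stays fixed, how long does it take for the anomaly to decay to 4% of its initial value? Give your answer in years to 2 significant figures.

1.0 yr

For a linear reservoir the anomaly decays as exp(−t/τ) with τ = M/F = 277.6/866.4 = 0.3204 yr.
exp(−t/τ) = 0.04 ⇒ t = −τ ln(0.04) = 0.3204 × 3.219 = 1.031 yr.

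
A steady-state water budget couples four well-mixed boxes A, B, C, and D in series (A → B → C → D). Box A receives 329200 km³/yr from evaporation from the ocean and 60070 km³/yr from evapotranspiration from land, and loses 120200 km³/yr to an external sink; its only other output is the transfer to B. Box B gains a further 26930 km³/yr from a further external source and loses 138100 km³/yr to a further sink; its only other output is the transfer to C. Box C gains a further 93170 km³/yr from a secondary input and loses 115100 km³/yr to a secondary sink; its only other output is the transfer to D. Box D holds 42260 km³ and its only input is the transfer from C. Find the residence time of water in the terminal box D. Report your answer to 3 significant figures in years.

0.311 yr

Box A: F(A→B) = (329200 + 60070) − 120200 = 269070 km³/yr.
Box B: F(B→C) = (269070 + 26930) − 138100 = 157900 km³/yr.
Box C: F(C→D) = (157900 + 93170) − 115100 = 135970 km³/yr.
Box D throughput = its input = 135970 km³/yr; τ = 42260 / 135970 = 0.3108 yr.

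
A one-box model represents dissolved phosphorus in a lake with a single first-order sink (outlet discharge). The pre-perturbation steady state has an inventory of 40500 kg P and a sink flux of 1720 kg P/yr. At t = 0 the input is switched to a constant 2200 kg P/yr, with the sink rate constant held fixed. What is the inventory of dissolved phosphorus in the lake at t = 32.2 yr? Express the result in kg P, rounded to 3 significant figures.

τ = M₀/F₀ = 40500/1720 = 23.55 yr; rate constant k = 1/τ.
New steady state M_∞ = F₁/k = F₁·τ = 2200 × 23.55 = 51802 kg P.
M(t) = M_∞ + (M₀ − M_∞)·e^(−t/τ); t/τ = 32.2/23.55 = 1.368, so e^(−t/τ) = 0.2547.
M(t) = 51802 − 11300 × 0.2547 = 48923 kg P.

48900 kg P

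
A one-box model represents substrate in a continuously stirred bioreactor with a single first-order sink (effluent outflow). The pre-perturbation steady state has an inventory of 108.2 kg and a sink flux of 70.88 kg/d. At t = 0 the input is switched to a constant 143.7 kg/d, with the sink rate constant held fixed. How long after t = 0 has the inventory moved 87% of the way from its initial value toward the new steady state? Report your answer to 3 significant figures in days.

τ = M₀/F₀ = 108.2/70.88 = 1.527 d.
The remaining gap fraction is e^(−t/τ); 87% covered ⇒ e^(−t/τ) = 0.130.
t = −τ ln(0.130) = 1.527 × 2.040 = 3.114 d.

3.11 d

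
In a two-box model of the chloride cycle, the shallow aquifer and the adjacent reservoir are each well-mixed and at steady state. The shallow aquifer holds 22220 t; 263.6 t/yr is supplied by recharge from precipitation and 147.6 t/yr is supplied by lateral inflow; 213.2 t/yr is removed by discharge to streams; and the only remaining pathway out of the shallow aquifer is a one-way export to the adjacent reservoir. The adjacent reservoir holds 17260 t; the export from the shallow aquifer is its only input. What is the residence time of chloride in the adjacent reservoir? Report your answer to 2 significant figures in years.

Balance the shallow aquifer: ΣF_in = 263.6 + 147.6 = 411.20 t/yr.
Export to the adjacent reservoir = ΣF_in − (213.2) = 198.00 t/yr.
At steady state the output of the adjacent reservoir equals its input, 198.00 t/yr.
τ = M / F = 17260 / 198.00 = 87.17 yr.

87 yr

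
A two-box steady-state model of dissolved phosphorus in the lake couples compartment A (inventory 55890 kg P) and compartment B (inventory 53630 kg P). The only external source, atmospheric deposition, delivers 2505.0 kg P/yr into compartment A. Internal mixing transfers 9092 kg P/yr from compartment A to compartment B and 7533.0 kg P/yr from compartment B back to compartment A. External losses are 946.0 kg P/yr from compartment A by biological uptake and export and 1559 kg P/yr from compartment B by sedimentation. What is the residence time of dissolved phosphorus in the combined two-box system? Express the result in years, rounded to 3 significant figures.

43.7 yr

Residence time in the combined system uses the total inventory and the total *external* removal — internal exchanges between the two boxes cancel.
M_total = 55890 + 53630 = 109520 kg P.
ΣF_external_out = 946.0 + 1559 = 2505.0 kg P/yr.
τ = M_total / ΣF_ext = 109520 / 2505.0 = 43.72 yr.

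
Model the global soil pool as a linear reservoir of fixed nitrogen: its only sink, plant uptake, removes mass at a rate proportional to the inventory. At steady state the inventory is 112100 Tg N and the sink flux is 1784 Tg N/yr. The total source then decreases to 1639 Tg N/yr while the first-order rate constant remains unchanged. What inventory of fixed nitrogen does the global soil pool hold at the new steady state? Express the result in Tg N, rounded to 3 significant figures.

Rate constant k = F/M = 1784 / 112100 = 0.01591 yr⁻¹.
At the new steady state, source = k·M_new ⇒ M_new = 1639 / 0.01591 = 103000 Tg N.
(Equivalently M_new = M × F_new/F_old = 112100 × 1639/1784.)

103000 Tg N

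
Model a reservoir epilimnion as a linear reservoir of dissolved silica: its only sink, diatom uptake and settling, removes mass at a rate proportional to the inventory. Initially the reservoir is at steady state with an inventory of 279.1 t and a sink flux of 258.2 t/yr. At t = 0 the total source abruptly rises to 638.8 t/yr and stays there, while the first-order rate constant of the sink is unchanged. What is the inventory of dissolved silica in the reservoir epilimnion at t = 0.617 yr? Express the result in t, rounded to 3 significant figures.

458 t

The sink rate constant is k = F₀/M₀ = 258.2/279.1 = 0.9251 yr⁻¹.
Solving dM/dt = F₁ − kM with M(0) = M₀ gives M(t) = F₁/k + (M₀ − F₁/k)·e^(−kt).
F₁/k = 638.8/0.9251 = 690.51 t; kt = 0.9251 × 0.617 = 0.5708, e^(−kt) = 0.5651.
M(0.617) = 690.51 + (279.1 − 690.51) × 0.5651 = 690.51 − 232.5 = 458.03 t.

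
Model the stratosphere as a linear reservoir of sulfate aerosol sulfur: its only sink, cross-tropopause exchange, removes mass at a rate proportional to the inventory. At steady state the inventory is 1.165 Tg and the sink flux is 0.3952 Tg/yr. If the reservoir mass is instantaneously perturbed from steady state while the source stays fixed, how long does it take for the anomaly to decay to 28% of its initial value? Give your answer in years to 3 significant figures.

3.75 yr

For a linear reservoir the anomaly decays as exp(−t/τ) with τ = M/F = 1.165/0.3952 = 2.948 yr.
exp(−t/τ) = 0.28 ⇒ t = −τ ln(0.28) = 2.948 × 1.273 = 3.753 yr.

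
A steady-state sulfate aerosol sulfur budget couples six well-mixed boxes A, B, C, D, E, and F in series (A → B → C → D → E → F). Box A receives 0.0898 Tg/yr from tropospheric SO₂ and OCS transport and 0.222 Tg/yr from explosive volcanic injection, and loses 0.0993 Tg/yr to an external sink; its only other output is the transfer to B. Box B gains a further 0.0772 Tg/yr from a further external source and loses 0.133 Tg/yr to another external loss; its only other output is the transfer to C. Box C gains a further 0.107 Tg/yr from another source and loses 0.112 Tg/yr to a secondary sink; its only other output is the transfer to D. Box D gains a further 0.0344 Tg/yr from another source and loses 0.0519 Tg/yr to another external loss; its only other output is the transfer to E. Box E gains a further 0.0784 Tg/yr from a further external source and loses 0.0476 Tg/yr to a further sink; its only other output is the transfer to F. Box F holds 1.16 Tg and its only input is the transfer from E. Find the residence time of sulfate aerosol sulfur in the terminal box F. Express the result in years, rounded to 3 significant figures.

Box A: F(A→B) = (0.0898 + 0.222) − 0.0993 = 0.21250 Tg/yr.
Box B: F(B→C) = (0.21250 + 0.0772) − 0.133 = 0.15670 Tg/yr.
Box C: F(C→D) = (0.15670 + 0.107) − 0.112 = 0.15170 Tg/yr.
Box D: F(D→E) = (0.15170 + 0.0344) − 0.0519 = 0.13420 Tg/yr.
Box E: F(E→F) = (0.13420 + 0.0784) − 0.0476 = 0.16500 Tg/yr.
Box F throughput = its input = 0.16500 Tg/yr; τ = 1.16 / 0.16500 = 7.030 yr.

7.03 yr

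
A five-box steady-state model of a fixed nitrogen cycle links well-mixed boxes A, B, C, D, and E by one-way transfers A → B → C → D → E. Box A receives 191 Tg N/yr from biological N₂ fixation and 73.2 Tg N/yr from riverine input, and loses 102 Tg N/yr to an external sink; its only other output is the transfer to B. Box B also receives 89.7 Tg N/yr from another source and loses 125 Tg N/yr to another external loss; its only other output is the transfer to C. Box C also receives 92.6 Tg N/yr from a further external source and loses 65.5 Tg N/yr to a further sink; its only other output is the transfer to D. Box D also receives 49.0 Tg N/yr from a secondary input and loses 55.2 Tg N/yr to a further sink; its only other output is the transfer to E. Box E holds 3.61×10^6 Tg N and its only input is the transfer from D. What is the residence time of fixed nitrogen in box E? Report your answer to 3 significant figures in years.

24400 yr

Box A: F(A→B) = (191 + 73.2) − 102 = 162.20 Tg N/yr.
Box B: F(B→C) = (162.20 + 89.7) − 125 = 126.90 Tg N/yr.
Box C: F(C→D) = (126.90 + 92.6) − 65.5 = 154.00 Tg N/yr.
Box D: F(D→E) = (154.00 + 49.0) − 55.2 = 147.80 Tg N/yr.
Box E throughput = its input = 147.80 Tg N/yr; τ = 3.61×10^6 / 147.80 = 24420 yr.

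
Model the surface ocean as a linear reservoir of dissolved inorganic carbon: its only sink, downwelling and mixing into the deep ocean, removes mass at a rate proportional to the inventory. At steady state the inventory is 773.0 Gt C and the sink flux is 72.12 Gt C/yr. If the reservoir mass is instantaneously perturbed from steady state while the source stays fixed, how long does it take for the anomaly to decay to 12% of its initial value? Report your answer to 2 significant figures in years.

23 yr

For a linear reservoir the anomaly decays as exp(−t/τ) with τ = M/F = 773.0/72.12 = 10.72 yr.
exp(−t/τ) = 0.12 ⇒ t = −τ ln(0.12) = 10.72 × 2.120 = 22.73 yr.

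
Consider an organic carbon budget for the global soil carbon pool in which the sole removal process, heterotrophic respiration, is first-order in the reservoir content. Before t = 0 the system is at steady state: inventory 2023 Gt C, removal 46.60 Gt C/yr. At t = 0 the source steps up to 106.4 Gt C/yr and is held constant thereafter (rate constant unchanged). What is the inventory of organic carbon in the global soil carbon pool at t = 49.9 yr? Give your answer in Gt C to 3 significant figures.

The sink rate constant is k = F₀/M₀ = 46.60/2023 = 0.02304 yr⁻¹.
Solving dM/dt = F₁ − kM with M(0) = M₀ gives M(t) = F₁/k + (M₀ − F₁/k)·e^(−kt).
F₁/k = 106.4/0.02304 = 4619.0 Gt C; kt = 0.02304 × 49.9 = 1.149, e^(−kt) = 0.3168.
M(49.9) = 4619.0 + (2023 − 4619.0) × 0.3168 = 4619.0 − 822.5 = 3796.6 Gt C.

3800 Gt C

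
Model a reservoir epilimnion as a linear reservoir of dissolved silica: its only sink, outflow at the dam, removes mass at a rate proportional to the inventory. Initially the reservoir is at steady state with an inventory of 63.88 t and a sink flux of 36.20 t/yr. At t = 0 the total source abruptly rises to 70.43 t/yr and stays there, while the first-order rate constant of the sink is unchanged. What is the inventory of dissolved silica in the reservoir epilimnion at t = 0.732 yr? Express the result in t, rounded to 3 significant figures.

τ = M₀/F₀ = 63.88/36.20 = 1.765 yr; rate constant k = 1/τ.
New steady state M_∞ = F₁/k = F₁·τ = 70.43 × 1.765 = 124.28 t.
M(t) = M_∞ + (M₀ − M_∞)·e^(−t/τ); t/τ = 0.732/1.765 = 0.4148, so e^(−t/τ) = 0.6605.
M(t) = 124.28 − 60.40 × 0.6605 = 84.389 t.

84.4 t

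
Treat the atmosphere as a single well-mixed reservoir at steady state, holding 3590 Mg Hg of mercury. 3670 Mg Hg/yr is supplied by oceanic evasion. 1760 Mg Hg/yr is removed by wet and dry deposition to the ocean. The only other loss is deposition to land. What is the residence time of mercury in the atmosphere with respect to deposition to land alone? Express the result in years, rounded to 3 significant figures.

At steady state ΣF_in = ΣF_out.
ΣF_in = 3670.0 Mg Hg/yr.
Deposition to land flux = ΣF_in − (1760) = 3670.0 − 1760 = 1910 Mg Hg/yr.
τ = M / F = 3590 / 1910 = 1.880 yr.

1.88 yr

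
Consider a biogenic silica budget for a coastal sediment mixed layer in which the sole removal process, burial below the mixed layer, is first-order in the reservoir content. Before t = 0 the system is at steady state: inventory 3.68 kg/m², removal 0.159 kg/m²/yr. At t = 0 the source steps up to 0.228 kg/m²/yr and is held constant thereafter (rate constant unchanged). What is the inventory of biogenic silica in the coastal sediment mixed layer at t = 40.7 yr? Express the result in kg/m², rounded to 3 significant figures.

The sink rate constant is k = F₀/M₀ = 0.159/3.68 = 0.04321 yr⁻¹.
Solving dM/dt = F₁ − kM with M(0) = M₀ gives M(t) = F₁/k + (M₀ − F₁/k)·e^(−kt).
F₁/k = 0.228/0.04321 = 5.2770 kg/m²; kt = 0.04321 × 40.7 = 1.759, e^(−kt) = 0.1723.
M(40.7) = 5.2770 + (3.68 − 5.2770) × 0.1723 = 5.2770 − 0.2752 = 5.0018 kg/m².

5.00 kg/m²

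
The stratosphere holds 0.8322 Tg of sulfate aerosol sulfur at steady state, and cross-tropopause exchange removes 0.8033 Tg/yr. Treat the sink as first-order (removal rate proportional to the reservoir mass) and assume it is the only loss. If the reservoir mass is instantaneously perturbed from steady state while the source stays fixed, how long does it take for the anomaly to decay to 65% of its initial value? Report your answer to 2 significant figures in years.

0.45 yr

For a linear reservoir the anomaly decays as exp(−t/τ) with τ = M/F = 0.8322/0.8033 = 1.036 yr.
exp(−t/τ) = 0.65 ⇒ t = −τ ln(0.65) = 1.036 × 0.4308 = 0.4463 yr.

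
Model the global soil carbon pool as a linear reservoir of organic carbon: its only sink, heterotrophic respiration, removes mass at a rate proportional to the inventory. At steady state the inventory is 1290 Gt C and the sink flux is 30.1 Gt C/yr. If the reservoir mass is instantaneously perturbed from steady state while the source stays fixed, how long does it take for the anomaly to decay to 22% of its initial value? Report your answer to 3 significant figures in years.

64.9 yr

For a linear reservoir the anomaly decays as exp(−t/τ) with τ = M/F = 1290/30.1 = 42.86 yr.
exp(−t/τ) = 0.22 ⇒ t = −τ ln(0.22) = 42.86 × 1.514 = 64.89 yr.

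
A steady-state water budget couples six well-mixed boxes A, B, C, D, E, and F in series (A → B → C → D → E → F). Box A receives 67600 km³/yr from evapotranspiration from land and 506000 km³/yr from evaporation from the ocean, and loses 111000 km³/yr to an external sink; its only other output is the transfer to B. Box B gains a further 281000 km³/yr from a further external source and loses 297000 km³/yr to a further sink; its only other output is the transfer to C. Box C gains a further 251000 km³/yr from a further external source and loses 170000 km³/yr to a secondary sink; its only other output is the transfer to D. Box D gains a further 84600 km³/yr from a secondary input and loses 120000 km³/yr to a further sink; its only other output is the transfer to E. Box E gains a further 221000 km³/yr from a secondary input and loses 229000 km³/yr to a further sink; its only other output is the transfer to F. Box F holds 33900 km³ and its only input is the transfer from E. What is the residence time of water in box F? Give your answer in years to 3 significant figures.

0.0700 yr

Box A: F(A→B) = (67600 + 506000) − 111000 = 462600 km³/yr.
Box B: F(B→C) = (462600 + 281000) − 297000 = 446600 km³/yr.
Box C: F(C→D) = (446600 + 251000) − 170000 = 527600 km³/yr.
Box D: F(D→E) = (527600 + 84600) − 120000 = 492200 km³/yr.
Box E: F(E→F) = (492200 + 221000) − 229000 = 484200 km³/yr.
Box F throughput = its input = 484200 km³/yr; τ = 33900 / 484200 = 0.07001 yr.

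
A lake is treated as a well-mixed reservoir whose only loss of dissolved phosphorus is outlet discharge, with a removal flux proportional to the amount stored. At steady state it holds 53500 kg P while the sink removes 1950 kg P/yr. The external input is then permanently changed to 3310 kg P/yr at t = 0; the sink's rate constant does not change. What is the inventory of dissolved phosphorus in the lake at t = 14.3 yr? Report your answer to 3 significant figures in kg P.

τ = M₀/F₀ = 53500/1950 = 27.44 yr; rate constant k = 1/τ.
New steady state M_∞ = F₁/k = F₁·τ = 3310 × 27.44 = 90813 kg P.
M(t) = M_∞ + (M₀ − M_∞)·e^(−t/τ); t/τ = 14.3/27.44 = 0.5212, so e^(−t/τ) = 0.5938.
M(t) = 90813 − 37310 × 0.5938 = 68657 kg P.

68700 kg P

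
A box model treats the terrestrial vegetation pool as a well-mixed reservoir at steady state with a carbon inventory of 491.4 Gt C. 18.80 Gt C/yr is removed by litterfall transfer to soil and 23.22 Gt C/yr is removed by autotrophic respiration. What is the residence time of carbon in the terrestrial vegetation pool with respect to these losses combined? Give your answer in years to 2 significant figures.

12 yr

Total removal = 18.80 + 23.22 = 42.020 Gt C/yr.
τ = M / ΣF_out = 491.4 / 42.020 = 11.69 yr.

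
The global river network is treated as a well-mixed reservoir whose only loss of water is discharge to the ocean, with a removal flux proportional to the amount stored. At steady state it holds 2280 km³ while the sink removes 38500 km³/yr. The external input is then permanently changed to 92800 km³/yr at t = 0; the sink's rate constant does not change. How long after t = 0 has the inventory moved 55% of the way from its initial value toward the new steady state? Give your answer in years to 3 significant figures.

0.0473 yr

τ = M₀/F₀ = 2280/38500 = 0.05922 yr.
The remaining gap fraction is e^(−t/τ); 55% covered ⇒ e^(−t/τ) = 0.450.
t = −τ ln(0.450) = 0.05922 × 0.7985 = 0.04729 yr.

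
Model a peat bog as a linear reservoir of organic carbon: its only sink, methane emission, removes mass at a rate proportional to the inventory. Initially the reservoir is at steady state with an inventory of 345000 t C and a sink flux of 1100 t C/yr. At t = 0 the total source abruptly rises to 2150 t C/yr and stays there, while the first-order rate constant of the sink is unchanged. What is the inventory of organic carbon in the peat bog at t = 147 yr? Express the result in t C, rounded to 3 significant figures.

468000 t C

The sink rate constant is k = F₀/M₀ = 1100/345000 = 0.003188 yr⁻¹.
Solving dM/dt = F₁ − kM with M(0) = M₀ gives M(t) = F₁/k + (M₀ − F₁/k)·e^(−kt).
F₁/k = 2150/0.003188 = 674320 t C; kt = 0.003188 × 147 = 0.4687, e^(−kt) = 0.6258.
M(147) = 674320 + (345000 − 674320) × 0.6258 = 674320 − 206100 = 468220 t C.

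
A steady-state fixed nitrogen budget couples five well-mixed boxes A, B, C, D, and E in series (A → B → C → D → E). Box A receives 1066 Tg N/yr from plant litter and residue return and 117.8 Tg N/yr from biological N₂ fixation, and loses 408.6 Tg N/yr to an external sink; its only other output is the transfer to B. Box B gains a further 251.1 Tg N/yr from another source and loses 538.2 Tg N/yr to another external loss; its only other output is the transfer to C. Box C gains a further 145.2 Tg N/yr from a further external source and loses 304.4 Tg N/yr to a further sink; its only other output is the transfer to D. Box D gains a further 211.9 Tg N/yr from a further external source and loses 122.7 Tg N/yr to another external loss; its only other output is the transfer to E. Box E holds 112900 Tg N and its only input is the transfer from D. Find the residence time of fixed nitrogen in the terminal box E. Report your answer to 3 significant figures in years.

Box A: F(A→B) = (1066 + 117.8) − 408.6 = 775.20 Tg N/yr.
Box B: F(B→C) = (775.20 + 251.1) − 538.2 = 488.10 Tg N/yr.
Box C: F(C→D) = (488.10 + 145.2) − 304.4 = 328.90 Tg N/yr.
Box D: F(D→E) = (328.90 + 211.9) − 122.7 = 418.10 Tg N/yr.
Box E throughput = its input = 418.10 Tg N/yr; τ = 112900 / 418.10 = 270.0 yr.

270 yr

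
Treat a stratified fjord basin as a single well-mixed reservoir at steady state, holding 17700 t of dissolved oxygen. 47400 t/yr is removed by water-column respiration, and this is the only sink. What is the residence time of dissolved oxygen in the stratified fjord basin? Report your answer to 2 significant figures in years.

τ = M / F = 17700 / 47400 = 0.3734 yr.

0.37 yr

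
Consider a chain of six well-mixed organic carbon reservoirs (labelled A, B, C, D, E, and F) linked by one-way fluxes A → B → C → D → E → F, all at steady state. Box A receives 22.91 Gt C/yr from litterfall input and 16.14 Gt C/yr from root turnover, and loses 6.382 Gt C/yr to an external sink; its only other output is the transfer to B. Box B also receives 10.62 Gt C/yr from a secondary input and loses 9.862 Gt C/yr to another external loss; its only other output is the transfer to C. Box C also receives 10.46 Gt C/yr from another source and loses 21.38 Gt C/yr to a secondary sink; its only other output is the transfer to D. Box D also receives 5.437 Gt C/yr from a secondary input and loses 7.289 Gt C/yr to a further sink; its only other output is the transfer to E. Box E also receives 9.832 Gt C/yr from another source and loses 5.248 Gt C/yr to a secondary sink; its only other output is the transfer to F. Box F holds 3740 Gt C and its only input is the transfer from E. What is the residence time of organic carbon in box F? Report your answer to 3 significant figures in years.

Box A: F(A→B) = (22.91 + 16.14) − 6.382 = 32.668 Gt C/yr.
Box B: F(B→C) = (32.668 + 10.62) − 9.862 = 33.426 Gt C/yr.
Box C: F(C→D) = (33.426 + 10.46) − 21.38 = 22.506 Gt C/yr.
Box D: F(D→E) = (22.506 + 5.437) − 7.289 = 20.654 Gt C/yr.
Box E: F(E→F) = (20.654 + 9.832) − 5.248 = 25.238 Gt C/yr.
Box F throughput = its input = 25.238 Gt C/yr; τ = 3740 / 25.238 = 148.2 yr.

148 yr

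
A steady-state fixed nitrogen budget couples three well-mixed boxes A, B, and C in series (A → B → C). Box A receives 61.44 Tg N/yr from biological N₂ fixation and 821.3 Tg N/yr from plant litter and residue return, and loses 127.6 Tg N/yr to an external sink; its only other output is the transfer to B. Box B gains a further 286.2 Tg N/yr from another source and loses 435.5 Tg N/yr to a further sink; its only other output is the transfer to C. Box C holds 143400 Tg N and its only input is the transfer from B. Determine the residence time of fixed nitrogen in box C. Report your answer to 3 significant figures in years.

Box A: F(A→B) = (61.44 + 821.3) − 127.6 = 755.14 Tg N/yr.
Box B: F(B→C) = (755.14 + 286.2) − 435.5 = 605.84 Tg N/yr.
Box C throughput = its input = 605.84 Tg N/yr; τ = 143400 / 605.84 = 236.7 yr.

237 yr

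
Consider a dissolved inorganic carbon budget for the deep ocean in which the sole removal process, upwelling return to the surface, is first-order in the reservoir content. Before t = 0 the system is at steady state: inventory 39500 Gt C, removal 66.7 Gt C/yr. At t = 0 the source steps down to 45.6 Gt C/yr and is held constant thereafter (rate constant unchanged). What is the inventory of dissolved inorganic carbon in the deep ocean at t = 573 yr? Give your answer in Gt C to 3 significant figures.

31800 Gt C

The sink rate constant is k = F₀/M₀ = 66.7/39500 = 0.001689 yr⁻¹.
Solving dM/dt = F₁ − kM with M(0) = M₀ gives M(t) = F₁/k + (M₀ − F₁/k)·e^(−kt).
F₁/k = 45.6/0.001689 = 27004 Gt C; kt = 0.001689 × 573 = 0.9676, e^(−kt) = 0.3800.
M(573) = 27004 + (39500 − 27004) × 0.3800 = 27004 + 4748 = 31753 Gt C.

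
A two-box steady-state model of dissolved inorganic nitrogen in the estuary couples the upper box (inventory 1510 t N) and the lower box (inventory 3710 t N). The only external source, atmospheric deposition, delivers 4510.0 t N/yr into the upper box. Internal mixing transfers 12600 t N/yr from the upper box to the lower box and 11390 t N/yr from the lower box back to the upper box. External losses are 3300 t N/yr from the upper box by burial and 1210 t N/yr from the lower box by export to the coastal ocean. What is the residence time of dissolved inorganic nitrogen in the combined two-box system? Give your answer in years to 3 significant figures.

Treat the two boxes together as one reservoir: the mixing fluxes between them are internal recycling, so τ = ΣM / Σ(external losses).
M_total = 1510 + 3710 = 5220.0 t N.
ΣF_external_out = 3300 + 1210 = 4510.0 t N/yr.
τ = M_total / ΣF_ext = 5220.0 / 4510.0 = 1.157 yr.

1.16 yr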